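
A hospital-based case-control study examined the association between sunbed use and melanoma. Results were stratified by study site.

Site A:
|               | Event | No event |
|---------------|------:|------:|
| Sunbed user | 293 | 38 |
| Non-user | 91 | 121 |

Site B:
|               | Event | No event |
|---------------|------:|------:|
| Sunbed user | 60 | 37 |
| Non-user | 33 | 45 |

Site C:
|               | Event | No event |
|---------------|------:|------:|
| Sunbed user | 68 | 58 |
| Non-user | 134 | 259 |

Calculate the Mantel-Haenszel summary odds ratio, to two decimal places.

OR_MH = Σ(aᵢdᵢ/nᵢ) / Σ(bᵢcᵢ/nᵢ), where nᵢ is the stratum total.
Stratum 1 (Site A): n = 543; a·d/n = 293·121/543 = 65.2910; b·c/n = 38·91/543 = 6.3683
Stratum 2 (Site B): n = 175; a·d/n = 60·45/175 = 15.4286; b·c/n = 37·33/175 = 6.9771
Stratum 3 (Site C): n = 519; a·d/n = 68·259/519 = 33.9345; b·c/n = 58·134/519 = 14.9750
OR_MH = (65.2910 + 15.4286 + 33.9345) / (6.3683 + 6.9771 + 14.9750) = 114.6540 / 28.3204 = 4.04846

4.05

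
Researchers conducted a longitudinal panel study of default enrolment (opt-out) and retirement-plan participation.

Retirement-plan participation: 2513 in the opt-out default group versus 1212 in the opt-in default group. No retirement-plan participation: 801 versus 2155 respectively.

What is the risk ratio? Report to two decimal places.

2.11

From the description: a = 2513, b = 801, c = 1212, d = 2155.
Risk in exposed = 2513/3314 = 0.75830; risk in unexposed = 1212/3367 = 0.35996.
RR = 0.75830 / 0.35996 = 2.10659
The risk among the exposed is 2.11 times that among the unexposed.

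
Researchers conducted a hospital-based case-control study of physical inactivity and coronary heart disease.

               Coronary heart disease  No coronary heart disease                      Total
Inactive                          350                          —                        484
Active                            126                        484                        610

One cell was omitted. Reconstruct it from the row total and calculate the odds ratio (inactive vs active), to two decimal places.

The missing cell is in the exposed row: 484 − 350 = 134.
So a = 350, b = 134, c = 126, d = 484.
OR = (a·d)/(b·c) = (350 × 484) / (134 × 126) = 169400 / 16884 = 10.03317

10.03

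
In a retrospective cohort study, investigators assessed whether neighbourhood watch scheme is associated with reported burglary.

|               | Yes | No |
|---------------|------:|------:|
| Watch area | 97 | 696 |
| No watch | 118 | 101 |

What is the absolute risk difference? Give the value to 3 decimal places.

Cells: a = 97, b = 696, c = 118, d = 101.
Risk in exposed = 97/793 = 0.122320; risk in unexposed = 118/219 = 0.538813.
Risk difference = 0.122320 − 0.538813 = -0.416492

-0.416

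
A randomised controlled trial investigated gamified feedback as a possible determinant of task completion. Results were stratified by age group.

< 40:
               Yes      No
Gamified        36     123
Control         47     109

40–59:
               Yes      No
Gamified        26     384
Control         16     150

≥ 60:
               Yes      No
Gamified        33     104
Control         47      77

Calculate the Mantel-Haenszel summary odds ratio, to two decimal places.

OR_MH = Σ(aᵢdᵢ/nᵢ) / Σ(bᵢcᵢ/nᵢ), where nᵢ is the stratum total.
Stratum 1 (< 40): n = 315; a·d/n = 36·109/315 = 12.4571; b·c/n = 123·47/315 = 18.3524
Stratum 2 (40–59): n = 576; a·d/n = 26·150/576 = 6.7708; b·c/n = 384·16/576 = 10.6667
Stratum 3 (≥ 60): n = 261; a·d/n = 33·77/261 = 9.7356; b·c/n = 104·47/261 = 18.7280
OR_MH = (12.4571 + 6.7708 + 9.7356) / (18.3524 + 10.6667 + 18.7280) = 28.9636 / 47.7470 = 0.60661

0.61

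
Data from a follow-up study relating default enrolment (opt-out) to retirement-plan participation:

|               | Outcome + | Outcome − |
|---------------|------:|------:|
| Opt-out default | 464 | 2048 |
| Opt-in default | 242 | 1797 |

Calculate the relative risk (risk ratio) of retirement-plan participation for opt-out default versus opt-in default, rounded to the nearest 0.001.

Cells: a = 464, b = 2048, c = 242, d = 1797.
Risk in exposed = 464/2512 = 0.18471; risk in unexposed = 242/2039 = 0.11869.
RR = 0.18471 / 0.11869 = 1.55632
The risk among the exposed is 1.56 times that among the unexposed.

1.556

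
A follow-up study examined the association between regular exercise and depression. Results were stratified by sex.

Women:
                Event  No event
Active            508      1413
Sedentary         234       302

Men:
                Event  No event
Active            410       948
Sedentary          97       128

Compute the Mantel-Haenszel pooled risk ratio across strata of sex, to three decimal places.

0.635

RR_MH = Σ(aᵢ·n₀ᵢ/nᵢ) / Σ(cᵢ·n₁ᵢ/nᵢ), with n₁ᵢ = aᵢ+bᵢ (exposed), n₀ᵢ = cᵢ+dᵢ (unexposed), nᵢ = n₁ᵢ+n₀ᵢ.
Stratum 1 (Women): n₁ = 1921, n₀ = 536, n = 2457; a·n₀/n = 508·536/2457 = 110.8213; c·n₁/n = 234·1921/2457 = 182.9524
Stratum 2 (Men): n₁ = 1358, n₀ = 225, n = 1583; a·n₀/n = 410·225/1583 = 58.2754; c·n₁/n = 97·1358/1583 = 83.2129
RR_MH = (110.8213 + 58.2754) / (182.9524 + 83.2129) = 169.0968 / 266.1653 = 0.63531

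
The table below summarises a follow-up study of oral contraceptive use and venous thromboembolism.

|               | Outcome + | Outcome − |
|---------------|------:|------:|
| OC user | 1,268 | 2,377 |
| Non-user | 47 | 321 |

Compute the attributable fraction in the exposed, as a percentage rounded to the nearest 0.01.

63.29

Cells: a = 1268, b = 2377, c = 47, d = 321.
Risk in exposed = 1268/3645 = 0.34787; risk in unexposed = 47/368 = 0.12772.
RR = 0.34787/0.12772 = 2.72378
AR% = (RR − 1)/RR × 100 = (2.72378 − 1)/2.72378 × 100 = 63.2863%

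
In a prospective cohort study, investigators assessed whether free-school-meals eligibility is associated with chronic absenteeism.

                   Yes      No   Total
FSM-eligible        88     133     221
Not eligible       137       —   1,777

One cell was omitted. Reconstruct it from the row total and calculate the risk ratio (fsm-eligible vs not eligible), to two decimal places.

5.16

The missing cell is in the unexposed row: 1777 − 137 = 1640.
So a = 88, b = 133, c = 137, d = 1640.
RR = [a/(a+b)] / [c/(c+d)] = (88/221) / (137/1777) = 0.39819/0.07710 = 5.16484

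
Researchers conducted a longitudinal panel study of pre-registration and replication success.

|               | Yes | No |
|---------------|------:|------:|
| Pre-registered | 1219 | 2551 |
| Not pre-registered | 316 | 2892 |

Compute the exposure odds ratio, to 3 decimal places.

4.373

Cells: a = 1219, b = 2551, c = 316, d = 2892.
OR = (a·d)/(b·c) = (1219 × 2892) / (2551 × 316) = 3525348 / 806116 = 4.37325
The odds of replication success are about 4.37 times as high in the pre-registered group.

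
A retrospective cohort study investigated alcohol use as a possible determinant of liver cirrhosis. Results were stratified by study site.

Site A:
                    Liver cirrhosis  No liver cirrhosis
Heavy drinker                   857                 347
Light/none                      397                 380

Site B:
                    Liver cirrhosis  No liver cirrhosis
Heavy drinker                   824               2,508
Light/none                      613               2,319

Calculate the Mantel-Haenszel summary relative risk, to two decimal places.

RR_MH = Σ(aᵢ·n₀ᵢ/nᵢ) / Σ(cᵢ·n₁ᵢ/nᵢ), with n₁ᵢ = aᵢ+bᵢ (exposed), n₀ᵢ = cᵢ+dᵢ (unexposed), nᵢ = n₁ᵢ+n₀ᵢ.
Stratum 1 (Site A): n₁ = 1204, n₀ = 777, n = 1981; a·n₀/n = 857·777/1981 = 336.1378; c·n₁/n = 397·1204/1981 = 241.2862
Stratum 2 (Site B): n₁ = 3332, n₀ = 2932, n = 6264; a·n₀/n = 824·2932/6264 = 385.6909; c·n₁/n = 613·3332/6264 = 326.0722
RR_MH = (336.1378 + 385.6909) / (241.2862 + 326.0722) = 721.8287 / 567.3584 = 1.27226

1.27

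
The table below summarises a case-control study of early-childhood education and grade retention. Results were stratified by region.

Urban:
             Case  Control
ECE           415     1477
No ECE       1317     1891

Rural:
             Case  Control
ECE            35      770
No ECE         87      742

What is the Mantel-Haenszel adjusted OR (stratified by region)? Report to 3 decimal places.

OR_MH = Σ(aᵢdᵢ/nᵢ) / Σ(bᵢcᵢ/nᵢ), where nᵢ is the stratum total.
Stratum 1 (Urban): n = 5100; a·d/n = 415·1891/5100 = 153.8755; b·c/n = 1477·1317/5100 = 381.4135
Stratum 2 (Rural): n = 1634; a·d/n = 35·742/1634 = 15.8935; b·c/n = 770·87/1634 = 40.9976
OR_MH = (153.8755 + 15.8935) / (381.4135 + 40.9976) = 169.7690 / 422.4111 = 0.40190

0.402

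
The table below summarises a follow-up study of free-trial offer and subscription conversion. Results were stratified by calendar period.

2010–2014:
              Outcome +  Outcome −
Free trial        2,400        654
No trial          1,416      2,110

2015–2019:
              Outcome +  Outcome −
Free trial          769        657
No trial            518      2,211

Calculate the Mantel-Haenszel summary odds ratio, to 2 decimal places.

5.29

OR_MH = Σ(aᵢdᵢ/nᵢ) / Σ(bᵢcᵢ/nᵢ), where nᵢ is the stratum total.
Stratum 1 (2010–2014): n = 6580; a·d/n = 2400·2110/6580 = 769.6049; b·c/n = 654·1416/6580 = 140.7392
Stratum 2 (2015–2019): n = 4155; a·d/n = 769·2211/4155 = 409.2079; b·c/n = 657·518/4155 = 81.9076
OR_MH = (769.6049 + 409.2079) / (140.7392 + 81.9076) = 1178.8128 / 222.6468 = 5.29454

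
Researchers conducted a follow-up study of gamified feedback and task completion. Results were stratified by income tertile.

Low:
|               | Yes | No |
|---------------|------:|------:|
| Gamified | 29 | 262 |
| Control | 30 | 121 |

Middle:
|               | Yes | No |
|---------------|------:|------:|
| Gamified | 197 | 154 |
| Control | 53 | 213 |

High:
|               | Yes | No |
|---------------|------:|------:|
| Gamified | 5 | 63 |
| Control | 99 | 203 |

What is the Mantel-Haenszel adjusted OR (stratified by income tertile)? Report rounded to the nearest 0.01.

OR_MH = Σ(aᵢdᵢ/nᵢ) / Σ(bᵢcᵢ/nᵢ), where nᵢ is the stratum total.
Stratum 1 (Low): n = 442; a·d/n = 29·121/442 = 7.9389; b·c/n = 262·30/442 = 17.7828
Stratum 2 (Middle): n = 617; a·d/n = 197·213/617 = 68.0081; b·c/n = 154·53/617 = 13.2285
Stratum 3 (High): n = 370; a·d/n = 5·203/370 = 2.7432; b·c/n = 63·99/370 = 16.8568
OR_MH = (7.9389 + 68.0081 + 2.7432) / (17.7828 + 13.2285 + 16.8568) = 78.6903 / 47.8681 = 1.64390

1.64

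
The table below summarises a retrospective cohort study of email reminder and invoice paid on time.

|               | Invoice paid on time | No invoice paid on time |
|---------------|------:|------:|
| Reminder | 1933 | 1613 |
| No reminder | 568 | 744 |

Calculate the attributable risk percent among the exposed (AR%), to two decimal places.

Cells: a = 1933, b = 1613, c = 568, d = 744.
Risk in exposed = 1933/3546 = 0.54512; risk in unexposed = 568/1312 = 0.43293.
RR = 0.54512/0.43293 = 1.25915
AR% = (RR − 1)/RR × 100 = (1.25915 − 1)/1.25915 × 100 = 20.5816%

20.58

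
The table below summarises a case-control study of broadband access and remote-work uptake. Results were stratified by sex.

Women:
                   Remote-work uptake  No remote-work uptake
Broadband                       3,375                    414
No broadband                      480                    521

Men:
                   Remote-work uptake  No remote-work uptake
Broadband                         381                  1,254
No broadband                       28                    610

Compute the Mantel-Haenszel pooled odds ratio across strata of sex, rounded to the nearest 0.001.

OR_MH = Σ(aᵢdᵢ/nᵢ) / Σ(bᵢcᵢ/nᵢ), where nᵢ is the stratum total.
Stratum 1 (Women): n = 4790; a·d/n = 3375·521/4790 = 367.0929; b·c/n = 414·480/4790 = 41.4864
Stratum 2 (Men): n = 2273; a·d/n = 381·610/2273 = 102.2481; b·c/n = 1254·28/2273 = 15.4474
OR_MH = (367.0929 + 102.2481) / (41.4864 + 15.4474) = 469.3410 / 56.9339 = 8.24362

8.244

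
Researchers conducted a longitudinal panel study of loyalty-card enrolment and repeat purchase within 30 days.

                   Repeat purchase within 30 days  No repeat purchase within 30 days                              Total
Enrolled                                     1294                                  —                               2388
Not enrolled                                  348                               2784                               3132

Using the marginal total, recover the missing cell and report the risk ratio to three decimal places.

The missing cell is in the exposed row: 2388 − 1294 = 1094.
So a = 1294, b = 1094, c = 348, d = 2784.
RR = [a/(a+b)] / [c/(c+d)] = (1294/2388) / (348/3132) = 0.54188/0.11111 = 4.87688

4.877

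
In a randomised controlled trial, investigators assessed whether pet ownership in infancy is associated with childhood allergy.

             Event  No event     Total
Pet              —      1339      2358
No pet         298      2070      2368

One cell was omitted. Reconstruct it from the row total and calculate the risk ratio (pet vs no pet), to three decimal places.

3.434

The missing cell is in the exposed row: 2358 − 1339 = 1019.
So a = 1019, b = 1339, c = 298, d = 2070.
RR = [a/(a+b)] / [c/(c+d)] = (1019/2358) / (298/2368) = 0.43215/0.12584 = 3.43396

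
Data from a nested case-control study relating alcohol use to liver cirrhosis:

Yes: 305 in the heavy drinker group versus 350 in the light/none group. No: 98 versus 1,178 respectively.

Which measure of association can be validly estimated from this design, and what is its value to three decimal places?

From the description: a = 305, b = 98, c = 350, d = 1178.
This is a nested case-control study: participants were sampled on outcome status, so risks in the source population cannot be estimated directly — relative risk is not valid here. The odds ratio is the appropriate measure.
OR = (a·d)/(b·c) = (305 × 1178) / (98 × 350) = 359290 / 34300 = 10.47493

10.475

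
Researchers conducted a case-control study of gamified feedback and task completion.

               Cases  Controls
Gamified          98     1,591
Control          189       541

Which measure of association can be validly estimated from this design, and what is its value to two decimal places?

Cells: a = 98, b = 1591, c = 189, d = 541.
This is a case-control study: participants were sampled on outcome status, so risks in the source population cannot be estimated directly — relative risk is not valid here. The odds ratio is the appropriate measure.
OR = (a·d)/(b·c) = (98 × 541) / (1591 × 189) = 53018 / 300699 = 0.17632

0.18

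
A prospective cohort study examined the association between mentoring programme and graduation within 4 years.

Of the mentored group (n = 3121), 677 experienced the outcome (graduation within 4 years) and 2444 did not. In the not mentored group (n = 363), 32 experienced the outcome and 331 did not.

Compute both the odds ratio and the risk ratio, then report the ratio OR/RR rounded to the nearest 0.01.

1.16

From the description: a = 677, b = 2444, c = 32, d = 331.
OR = (677·331)/(2444·32) = 224087/78208 = 2.86527
Risk in exposed = 677/3121 = 0.21692; risk in unexposed = 32/363 = 0.08815; RR = 2.46066
OR/RR = 2.86527 / 2.46066 = 1.16443
The outcome is not rare, so the OR lies further from 1 than the RR.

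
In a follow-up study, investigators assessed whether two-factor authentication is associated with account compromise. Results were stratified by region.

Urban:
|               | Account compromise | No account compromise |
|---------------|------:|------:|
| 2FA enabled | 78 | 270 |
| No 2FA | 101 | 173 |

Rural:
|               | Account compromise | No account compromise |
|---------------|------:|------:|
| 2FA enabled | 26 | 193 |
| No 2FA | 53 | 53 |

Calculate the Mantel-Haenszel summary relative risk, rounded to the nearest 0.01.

0.46

RR_MH = Σ(aᵢ·n₀ᵢ/nᵢ) / Σ(cᵢ·n₁ᵢ/nᵢ), with n₁ᵢ = aᵢ+bᵢ (exposed), n₀ᵢ = cᵢ+dᵢ (unexposed), nᵢ = n₁ᵢ+n₀ᵢ.
Stratum 1 (Urban): n₁ = 348, n₀ = 274, n = 622; a·n₀/n = 78·274/622 = 34.3601; c·n₁/n = 101·348/622 = 56.5080
Stratum 2 (Rural): n₁ = 219, n₀ = 106, n = 325; a·n₀/n = 26·106/325 = 8.4800; c·n₁/n = 53·219/325 = 35.7138
RR_MH = (34.3601 + 8.4800) / (56.5080 + 35.7138) = 42.8401 / 92.2219 = 0.46453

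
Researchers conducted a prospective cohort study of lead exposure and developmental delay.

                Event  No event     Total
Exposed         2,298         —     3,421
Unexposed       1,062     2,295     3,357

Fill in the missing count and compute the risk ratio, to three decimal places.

The missing cell is in the exposed row: 3421 − 2298 = 1123.
So a = 2298, b = 1123, c = 1062, d = 2295.
RR = [a/(a+b)] / [c/(c+d)] = (2298/3421) / (1062/3357) = 0.67173/0.31635 = 2.12336

2.123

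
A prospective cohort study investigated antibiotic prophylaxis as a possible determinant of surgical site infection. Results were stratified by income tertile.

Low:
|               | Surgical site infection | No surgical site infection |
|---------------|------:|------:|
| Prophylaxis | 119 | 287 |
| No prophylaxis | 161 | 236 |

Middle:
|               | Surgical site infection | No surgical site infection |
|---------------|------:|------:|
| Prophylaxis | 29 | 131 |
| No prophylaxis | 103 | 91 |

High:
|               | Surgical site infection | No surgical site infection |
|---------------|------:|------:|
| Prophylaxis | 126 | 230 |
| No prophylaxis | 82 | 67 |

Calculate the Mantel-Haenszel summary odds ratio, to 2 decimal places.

OR_MH = Σ(aᵢdᵢ/nᵢ) / Σ(bᵢcᵢ/nᵢ), where nᵢ is the stratum total.
Stratum 1 (Low): n = 803; a·d/n = 119·236/803 = 34.9738; b·c/n = 287·161/803 = 57.5430
Stratum 2 (Middle): n = 354; a·d/n = 29·91/354 = 7.4548; b·c/n = 131·103/354 = 38.1158
Stratum 3 (High): n = 505; a·d/n = 126·67/505 = 16.7168; b·c/n = 230·82/505 = 37.3465
OR_MH = (34.9738 + 7.4548 + 16.7168) / (57.5430 + 38.1158 + 37.3465) = 59.1455 / 133.0053 = 0.44469

0.44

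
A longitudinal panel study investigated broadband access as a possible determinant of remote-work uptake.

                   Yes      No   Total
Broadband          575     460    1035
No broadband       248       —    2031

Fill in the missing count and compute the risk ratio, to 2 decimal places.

The missing cell is in the unexposed row: 2031 − 248 = 1783.
So a = 575, b = 460, c = 248, d = 1783.
RR = [a/(a+b)] / [c/(c+d)] = (575/1035) / (248/2031) = 0.55556/0.12211 = 4.54973

4.55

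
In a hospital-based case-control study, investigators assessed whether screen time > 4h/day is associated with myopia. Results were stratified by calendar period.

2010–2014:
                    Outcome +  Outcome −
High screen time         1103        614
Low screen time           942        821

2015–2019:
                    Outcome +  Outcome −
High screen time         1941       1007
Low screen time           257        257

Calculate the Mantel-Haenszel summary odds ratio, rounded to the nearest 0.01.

1.68

OR_MH = Σ(aᵢdᵢ/nᵢ) / Σ(bᵢcᵢ/nᵢ), where nᵢ is the stratum total.
Stratum 1 (2010–2014): n = 3480; a·d/n = 1103·821/3480 = 260.2193; b·c/n = 614·942/3480 = 166.2034
Stratum 2 (2015–2019): n = 3462; a·d/n = 1941·257/3462 = 144.0893; b·c/n = 1007·257/3462 = 74.7542
OR_MH = (260.2193 + 144.0893) / (166.2034 + 74.7542) = 404.3085 / 240.9576 = 1.67792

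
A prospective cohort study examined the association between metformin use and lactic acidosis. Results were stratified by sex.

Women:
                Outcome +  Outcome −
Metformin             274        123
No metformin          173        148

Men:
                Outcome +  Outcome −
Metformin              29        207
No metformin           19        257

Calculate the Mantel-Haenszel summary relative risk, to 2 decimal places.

RR_MH = Σ(aᵢ·n₀ᵢ/nᵢ) / Σ(cᵢ·n₁ᵢ/nᵢ), with n₁ᵢ = aᵢ+bᵢ (exposed), n₀ᵢ = cᵢ+dᵢ (unexposed), nᵢ = n₁ᵢ+n₀ᵢ.
Stratum 1 (Women): n₁ = 397, n₀ = 321, n = 718; a·n₀/n = 274·321/718 = 122.4986; c·n₁/n = 173·397/718 = 95.6560
Stratum 2 (Men): n₁ = 236, n₀ = 276, n = 512; a·n₀/n = 29·276/512 = 15.6328; c·n₁/n = 19·236/512 = 8.7578
RR_MH = (122.4986 + 15.6328) / (95.6560 + 8.7578) = 138.1314 / 104.4138 = 1.32292

1.32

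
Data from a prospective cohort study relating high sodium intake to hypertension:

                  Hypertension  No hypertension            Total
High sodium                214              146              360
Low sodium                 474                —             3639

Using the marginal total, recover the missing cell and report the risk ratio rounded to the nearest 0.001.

4.564

The missing cell is in the unexposed row: 3639 − 474 = 3165.
So a = 214, b = 146, c = 474, d = 3165.
RR = [a/(a+b)] / [c/(c+d)] = (214/360) / (474/3639) = 0.59444/0.13026 = 4.56368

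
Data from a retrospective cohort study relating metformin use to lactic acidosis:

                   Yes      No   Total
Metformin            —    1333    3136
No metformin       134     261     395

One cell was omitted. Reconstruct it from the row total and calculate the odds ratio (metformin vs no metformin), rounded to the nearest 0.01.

2.63

The missing cell is in the exposed row: 3136 − 1333 = 1803.
So a = 1803, b = 1333, c = 134, d = 261.
OR = (a·d)/(b·c) = (1803 × 261) / (1333 × 134) = 470583 / 178622 = 2.63452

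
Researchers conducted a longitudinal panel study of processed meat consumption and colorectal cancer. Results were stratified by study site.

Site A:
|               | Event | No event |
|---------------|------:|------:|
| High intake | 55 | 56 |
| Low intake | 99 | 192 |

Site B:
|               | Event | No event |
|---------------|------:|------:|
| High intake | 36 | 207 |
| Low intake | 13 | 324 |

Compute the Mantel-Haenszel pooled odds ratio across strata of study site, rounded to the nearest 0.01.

2.52

OR_MH = Σ(aᵢdᵢ/nᵢ) / Σ(bᵢcᵢ/nᵢ), where nᵢ is the stratum total.
Stratum 1 (Site A): n = 402; a·d/n = 55·192/402 = 26.2687; b·c/n = 56·99/402 = 13.7910
Stratum 2 (Site B): n = 580; a·d/n = 36·324/580 = 20.1103; b·c/n = 207·13/580 = 4.6397
OR_MH = (26.2687 + 20.1103) / (13.7910 + 4.6397) = 46.3790 / 18.4307 = 2.51640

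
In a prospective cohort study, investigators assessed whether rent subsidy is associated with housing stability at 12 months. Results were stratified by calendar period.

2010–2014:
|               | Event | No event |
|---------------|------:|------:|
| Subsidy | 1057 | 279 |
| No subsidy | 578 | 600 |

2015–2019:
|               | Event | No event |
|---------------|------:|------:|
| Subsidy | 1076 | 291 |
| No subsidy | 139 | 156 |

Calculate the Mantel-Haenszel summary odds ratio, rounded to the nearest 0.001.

OR_MH = Σ(aᵢdᵢ/nᵢ) / Σ(bᵢcᵢ/nᵢ), where nᵢ is the stratum total.
Stratum 1 (2010–2014): n = 2514; a·d/n = 1057·600/2514 = 252.2673; b·c/n = 279·578/2514 = 64.1456
Stratum 2 (2015–2019): n = 1662; a·d/n = 1076·156/1662 = 100.9964; b·c/n = 291·139/1662 = 24.3375
OR_MH = (252.2673 + 100.9964) / (64.1456 + 24.3375) = 353.2637 / 88.4831 = 3.99244

3.992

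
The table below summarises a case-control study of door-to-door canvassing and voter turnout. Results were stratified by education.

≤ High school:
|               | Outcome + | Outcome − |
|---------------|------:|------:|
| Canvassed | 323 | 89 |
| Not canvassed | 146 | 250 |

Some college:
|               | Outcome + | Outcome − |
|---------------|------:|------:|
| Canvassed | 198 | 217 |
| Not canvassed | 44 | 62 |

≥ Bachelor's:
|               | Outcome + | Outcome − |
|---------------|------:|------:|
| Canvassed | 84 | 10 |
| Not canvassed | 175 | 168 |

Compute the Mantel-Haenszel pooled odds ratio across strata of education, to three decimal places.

OR_MH = Σ(aᵢdᵢ/nᵢ) / Σ(bᵢcᵢ/nᵢ), where nᵢ is the stratum total.
Stratum 1 (≤ High school): n = 808; a·d/n = 323·250/808 = 99.9381; b·c/n = 89·146/808 = 16.0817
Stratum 2 (Some college): n = 521; a·d/n = 198·62/521 = 23.5624; b·c/n = 217·44/521 = 18.3263
Stratum 3 (≥ Bachelor's): n = 437; a·d/n = 84·168/437 = 32.2929; b·c/n = 10·175/437 = 4.0046
OR_MH = (99.9381 + 23.5624 + 32.2929) / (16.0817 + 18.3263 + 4.0046) = 155.7934 / 38.4126 = 4.05579

4.056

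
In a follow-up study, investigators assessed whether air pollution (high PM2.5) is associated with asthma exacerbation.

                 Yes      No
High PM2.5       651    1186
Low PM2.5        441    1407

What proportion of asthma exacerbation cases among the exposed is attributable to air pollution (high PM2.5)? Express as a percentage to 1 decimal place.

32.7

Cells: a = 651, b = 1186, c = 441, d = 1407.
Risk in exposed = 651/1837 = 0.35438; risk in unexposed = 441/1848 = 0.23864.
RR = 0.35438/0.23864 = 1.48503
AR% = (RR − 1)/RR × 100 = (1.48503 − 1)/1.48503 × 100 = 32.6613%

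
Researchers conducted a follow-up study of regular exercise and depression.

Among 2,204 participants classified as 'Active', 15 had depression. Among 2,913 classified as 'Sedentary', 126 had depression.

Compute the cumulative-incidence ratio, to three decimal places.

0.157

From the description: a = 15, b = 2189, c = 126, d = 2787.
Risk in exposed = 15/2204 = 0.00681; risk in unexposed = 126/2913 = 0.04325.
RR = 0.00681 / 0.04325 = 0.15734
The risk is 84% lower among the exposed than among the unexposed.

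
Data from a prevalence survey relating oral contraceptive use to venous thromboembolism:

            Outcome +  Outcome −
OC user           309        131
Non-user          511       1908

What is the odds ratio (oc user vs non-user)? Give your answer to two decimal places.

8.81

Cells: a = 309, b = 131, c = 511, d = 1908.
OR = (a·d)/(b·c) = (309 × 1908) / (131 × 511) = 589572 / 66941 = 8.80734
The odds of venous thromboembolism are about 8.81 times as high in the oc user group.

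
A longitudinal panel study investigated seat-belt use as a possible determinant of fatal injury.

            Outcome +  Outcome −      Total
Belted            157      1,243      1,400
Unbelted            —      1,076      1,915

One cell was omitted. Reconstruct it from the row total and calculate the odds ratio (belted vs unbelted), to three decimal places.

0.162

The missing cell is in the unexposed row: 1915 − 1076 = 839.
So a = 157, b = 1243, c = 839, d = 1076.
OR = (a·d)/(b·c) = (157 × 1076) / (1243 × 839) = 168932 / 1042877 = 0.16199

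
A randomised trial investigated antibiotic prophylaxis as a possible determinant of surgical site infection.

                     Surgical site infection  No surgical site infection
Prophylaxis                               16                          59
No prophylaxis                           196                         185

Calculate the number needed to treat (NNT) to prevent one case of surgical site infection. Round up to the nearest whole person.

Risk in treated group = 16/75 = 0.21333; risk in control = 196/381 = 0.51444.
Absolute risk reduction = 0.51444 − 0.21333 = 0.30110
NNT = 1 / ARR = 1 / 0.30110 = 3.321 → round up → 4

4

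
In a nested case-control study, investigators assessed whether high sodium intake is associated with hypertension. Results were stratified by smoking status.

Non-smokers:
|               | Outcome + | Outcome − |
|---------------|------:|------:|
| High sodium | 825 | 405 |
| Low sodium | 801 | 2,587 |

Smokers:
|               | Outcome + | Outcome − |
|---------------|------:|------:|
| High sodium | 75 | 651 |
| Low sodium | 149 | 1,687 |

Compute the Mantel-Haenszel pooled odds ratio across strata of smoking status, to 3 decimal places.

OR_MH = Σ(aᵢdᵢ/nᵢ) / Σ(bᵢcᵢ/nᵢ), where nᵢ is the stratum total.
Stratum 1 (Non-smokers): n = 4618; a·d/n = 825·2587/4618 = 462.1644; b·c/n = 405·801/4618 = 70.2479
Stratum 2 (Smokers): n = 2562; a·d/n = 75·1687/2562 = 49.3852; b·c/n = 651·149/2562 = 37.8607
OR_MH = (462.1644 + 49.3852) / (70.2479 + 37.8607) = 511.5496 / 108.1086 = 4.73181

4.732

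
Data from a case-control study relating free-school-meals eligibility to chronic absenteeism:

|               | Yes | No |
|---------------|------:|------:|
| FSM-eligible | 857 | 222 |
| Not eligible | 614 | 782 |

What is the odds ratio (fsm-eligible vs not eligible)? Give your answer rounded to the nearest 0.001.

4.917

Cells: a = 857, b = 222, c = 614, d = 782.
OR = (a·d)/(b·c) = (857 × 782) / (222 × 614) = 670174 / 136308 = 4.91662
The odds of chronic absenteeism are about 4.92 times as high in the fsm-eligible group.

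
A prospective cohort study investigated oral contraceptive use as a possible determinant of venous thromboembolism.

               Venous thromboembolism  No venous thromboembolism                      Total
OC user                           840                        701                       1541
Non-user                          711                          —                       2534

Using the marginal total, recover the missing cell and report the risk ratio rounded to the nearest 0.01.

1.94

The missing cell is in the unexposed row: 2534 − 711 = 1823.
So a = 840, b = 701, c = 711, d = 1823.
RR = [a/(a+b)] / [c/(c+d)] = (840/1541) / (711/2534) = 0.54510/0.28058 = 1.94274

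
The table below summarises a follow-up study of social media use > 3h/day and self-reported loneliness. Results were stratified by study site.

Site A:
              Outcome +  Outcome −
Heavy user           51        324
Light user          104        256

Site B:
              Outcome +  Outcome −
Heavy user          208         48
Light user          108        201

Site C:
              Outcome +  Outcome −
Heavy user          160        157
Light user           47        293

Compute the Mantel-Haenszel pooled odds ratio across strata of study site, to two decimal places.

2.46

OR_MH = Σ(aᵢdᵢ/nᵢ) / Σ(bᵢcᵢ/nᵢ), where nᵢ is the stratum total.
Stratum 1 (Site A): n = 735; a·d/n = 51·256/735 = 17.7633; b·c/n = 324·104/735 = 45.8449
Stratum 2 (Site B): n = 565; a·d/n = 208·201/565 = 73.9965; b·c/n = 48·108/565 = 9.1752
Stratum 3 (Site C): n = 657; a·d/n = 160·293/657 = 71.3546; b·c/n = 157·47/657 = 11.2314
OR_MH = (17.7633 + 73.9965 + 71.3546) / (45.8449 + 9.1752 + 11.2314) = 163.1144 / 66.2515 = 2.46205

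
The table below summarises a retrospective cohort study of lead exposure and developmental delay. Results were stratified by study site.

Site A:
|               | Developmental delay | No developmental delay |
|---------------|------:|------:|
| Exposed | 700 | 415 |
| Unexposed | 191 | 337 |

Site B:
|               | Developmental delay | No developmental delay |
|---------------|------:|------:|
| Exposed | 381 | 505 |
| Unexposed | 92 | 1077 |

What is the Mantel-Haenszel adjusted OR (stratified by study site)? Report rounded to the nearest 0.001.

4.845

OR_MH = Σ(aᵢdᵢ/nᵢ) / Σ(bᵢcᵢ/nᵢ), where nᵢ is the stratum total.
Stratum 1 (Site A): n = 1643; a·d/n = 700·337/1643 = 143.5788; b·c/n = 415·191/1643 = 48.2441
Stratum 2 (Site B): n = 2055; a·d/n = 381·1077/2055 = 199.6774; b·c/n = 505·92/2055 = 22.6083
OR_MH = (143.5788 + 199.6774) / (48.2441 + 22.6083) = 343.2562 / 70.8523 = 4.84467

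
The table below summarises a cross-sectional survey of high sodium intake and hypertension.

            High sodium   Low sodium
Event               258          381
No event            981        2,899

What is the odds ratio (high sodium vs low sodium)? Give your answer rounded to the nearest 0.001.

Reading the table with exposure as columns: a = 258 (High sodium, case), b = 981 (High sodium, non-case), c = 381 (Low sodium, case), d = 2899.
OR = (a·d)/(b·c) = (258 × 2899) / (981 × 381) = 747942 / 373761 = 2.00112
The odds of hypertension are about 2.00 times as high in the high sodium group.

2.001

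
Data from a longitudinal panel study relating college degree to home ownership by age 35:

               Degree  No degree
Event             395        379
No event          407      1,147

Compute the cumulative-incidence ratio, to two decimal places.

Reading the table with exposure as columns: a = 395 (Degree, case), b = 407 (Degree, non-case), c = 379 (No degree, case), d = 1147.
Risk in exposed = 395/802 = 0.49252; risk in unexposed = 379/1526 = 0.24836.
RR = 0.49252 / 0.24836 = 1.98307
The risk among the exposed is 1.98 times that among the unexposed.

1.98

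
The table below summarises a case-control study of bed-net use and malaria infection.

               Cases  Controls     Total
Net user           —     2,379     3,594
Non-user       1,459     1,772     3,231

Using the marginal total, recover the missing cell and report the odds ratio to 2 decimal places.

The missing cell is in the exposed row: 3594 − 2379 = 1215.
So a = 1215, b = 2379, c = 1459, d = 1772.
OR = (a·d)/(b·c) = (1215 × 1772) / (2379 × 1459) = 2152980 / 3470961 = 0.62028

0.62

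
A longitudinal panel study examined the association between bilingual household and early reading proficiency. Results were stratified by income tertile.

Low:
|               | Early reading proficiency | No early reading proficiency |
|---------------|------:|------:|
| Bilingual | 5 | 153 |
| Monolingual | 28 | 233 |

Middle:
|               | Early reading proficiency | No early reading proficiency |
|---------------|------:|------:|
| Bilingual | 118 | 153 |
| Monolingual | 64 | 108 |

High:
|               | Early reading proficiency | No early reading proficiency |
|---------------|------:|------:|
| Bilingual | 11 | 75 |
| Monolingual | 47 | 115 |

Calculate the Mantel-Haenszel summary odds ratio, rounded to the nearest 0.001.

0.787

OR_MH = Σ(aᵢdᵢ/nᵢ) / Σ(bᵢcᵢ/nᵢ), where nᵢ is the stratum total.
Stratum 1 (Low): n = 419; a·d/n = 5·233/419 = 2.7804; b·c/n = 153·28/419 = 10.2243
Stratum 2 (Middle): n = 443; a·d/n = 118·108/443 = 28.7675; b·c/n = 153·64/443 = 22.1038
Stratum 3 (High): n = 248; a·d/n = 11·115/248 = 5.1008; b·c/n = 75·47/248 = 14.2137
OR_MH = (2.7804 + 28.7675 + 5.1008) / (10.2243 + 22.1038 + 14.2137) = 36.6487 / 46.5419 = 0.78744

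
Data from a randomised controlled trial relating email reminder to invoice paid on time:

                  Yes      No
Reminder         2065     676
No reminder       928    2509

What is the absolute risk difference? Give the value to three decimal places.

0.483

Cells: a = 2065, b = 676, c = 928, d = 2509.
Risk in exposed = 2065/2741 = 0.753375; risk in unexposed = 928/3437 = 0.270003.
Risk difference = 0.753375 − 0.270003 = 0.483372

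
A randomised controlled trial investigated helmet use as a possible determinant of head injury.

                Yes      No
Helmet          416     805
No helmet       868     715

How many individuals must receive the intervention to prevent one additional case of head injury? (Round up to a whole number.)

5

Risk in treated group = 416/1221 = 0.34070; risk in control = 868/1583 = 0.54833.
Absolute risk reduction = 0.54833 − 0.34070 = 0.20762
NNT = 1 / ARR = 1 / 0.20762 = 4.816 → round up → 5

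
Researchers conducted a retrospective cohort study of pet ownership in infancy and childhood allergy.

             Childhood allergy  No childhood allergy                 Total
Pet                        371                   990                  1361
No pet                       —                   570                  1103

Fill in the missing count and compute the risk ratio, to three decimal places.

0.564

The missing cell is in the unexposed row: 1103 − 570 = 533.
So a = 371, b = 990, c = 533, d = 570.
RR = [a/(a+b)] / [c/(c+d)] = (371/1361) / (533/1103) = 0.27259/0.48323 = 0.56411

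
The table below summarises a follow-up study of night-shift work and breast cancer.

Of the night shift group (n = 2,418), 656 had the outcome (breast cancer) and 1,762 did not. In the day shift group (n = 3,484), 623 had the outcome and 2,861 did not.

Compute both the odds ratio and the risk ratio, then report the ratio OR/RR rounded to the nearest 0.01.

1.13

From the description: a = 656, b = 1762, c = 623, d = 2861.
OR = (656·2861)/(1762·623) = 1876816/1097726 = 1.70973
Risk in exposed = 656/2418 = 0.27130; risk in unexposed = 623/3484 = 0.17882; RR = 1.51718
OR/RR = 1.70973 / 1.51718 = 1.12691
The outcome is not rare, so the OR lies further from 1 than the RR.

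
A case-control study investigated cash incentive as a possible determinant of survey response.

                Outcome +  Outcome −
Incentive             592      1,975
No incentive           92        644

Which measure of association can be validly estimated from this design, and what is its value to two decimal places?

2.10

Cells: a = 592, b = 1975, c = 92, d = 644.
This is a case-control study: participants were sampled on outcome status, so risks in the source population cannot be estimated directly — relative risk is not valid here. The odds ratio is the appropriate measure.
OR = (a·d)/(b·c) = (592 × 644) / (1975 × 92) = 381248 / 181700 = 2.09823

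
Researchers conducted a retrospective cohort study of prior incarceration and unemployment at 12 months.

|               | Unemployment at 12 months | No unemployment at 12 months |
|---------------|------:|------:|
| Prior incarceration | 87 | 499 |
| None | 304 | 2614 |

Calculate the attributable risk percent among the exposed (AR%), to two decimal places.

Cells: a = 87, b = 499, c = 304, d = 2614.
Risk in exposed = 87/586 = 0.14846; risk in unexposed = 304/2918 = 0.10418.
RR = 0.14846/0.10418 = 1.42506
AR% = (RR − 1)/RR × 100 = (1.42506 − 1)/1.42506 × 100 = 29.8275%

29.83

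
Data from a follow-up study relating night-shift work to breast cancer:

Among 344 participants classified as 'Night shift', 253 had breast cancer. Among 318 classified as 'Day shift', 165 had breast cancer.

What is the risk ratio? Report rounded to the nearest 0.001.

1.417

From the description: a = 253, b = 91, c = 165, d = 153.
Risk in exposed = 253/344 = 0.73547; risk in unexposed = 165/318 = 0.51887.
RR = 0.73547 / 0.51887 = 1.41744
The risk among the exposed is 1.42 times that among the unexposed.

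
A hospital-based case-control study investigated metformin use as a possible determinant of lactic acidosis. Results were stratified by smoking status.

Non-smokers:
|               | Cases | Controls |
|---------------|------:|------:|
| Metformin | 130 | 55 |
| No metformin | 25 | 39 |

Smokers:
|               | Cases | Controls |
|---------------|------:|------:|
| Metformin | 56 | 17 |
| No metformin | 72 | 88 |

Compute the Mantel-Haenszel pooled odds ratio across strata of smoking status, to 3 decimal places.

OR_MH = Σ(aᵢdᵢ/nᵢ) / Σ(bᵢcᵢ/nᵢ), where nᵢ is the stratum total.
Stratum 1 (Non-smokers): n = 249; a·d/n = 130·39/249 = 20.3614; b·c/n = 55·25/249 = 5.5221
Stratum 2 (Smokers): n = 233; a·d/n = 56·88/233 = 21.1502; b·c/n = 17·72/233 = 5.2532
OR_MH = (20.3614 + 21.1502) / (5.5221 + 5.2532) = 41.5117 / 10.7753 = 3.85248

3.852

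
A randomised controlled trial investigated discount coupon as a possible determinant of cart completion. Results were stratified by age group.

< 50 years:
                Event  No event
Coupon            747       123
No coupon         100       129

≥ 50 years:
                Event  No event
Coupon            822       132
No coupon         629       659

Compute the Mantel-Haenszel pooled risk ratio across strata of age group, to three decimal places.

1.810

RR_MH = Σ(aᵢ·n₀ᵢ/nᵢ) / Σ(cᵢ·n₁ᵢ/nᵢ), with n₁ᵢ = aᵢ+bᵢ (exposed), n₀ᵢ = cᵢ+dᵢ (unexposed), nᵢ = n₁ᵢ+n₀ᵢ.
Stratum 1 (< 50 years): n₁ = 870, n₀ = 229, n = 1099; a·n₀/n = 747·229/1099 = 155.6533; c·n₁/n = 100·870/1099 = 79.1629
Stratum 2 (≥ 50 years): n₁ = 954, n₀ = 1288, n = 2242; a·n₀/n = 822·1288/2242 = 472.2284; c·n₁/n = 629·954/2242 = 267.6476
RR_MH = (155.6533 + 472.2284) / (79.1629 + 267.6476) = 627.8817 / 346.8105 = 1.81045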